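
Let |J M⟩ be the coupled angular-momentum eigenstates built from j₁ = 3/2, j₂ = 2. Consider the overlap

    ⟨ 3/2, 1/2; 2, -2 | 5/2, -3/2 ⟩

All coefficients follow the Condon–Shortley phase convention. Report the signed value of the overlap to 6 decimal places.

+√(16/35) = +0.676123

j₁+j₂−J=1  J+j₁−j₂=2  J−j₁+j₂=3  j₁+j₂+J+1=7
(j₁±m₁, j₂±m₂, J±M) = (2,1,0,4,1,4)
P² = 576/35
sum k=0..0:
  [0] +1/6 = 1/6
S = 1/6
C² = P²·S² = 16/35 ; C = +0.676123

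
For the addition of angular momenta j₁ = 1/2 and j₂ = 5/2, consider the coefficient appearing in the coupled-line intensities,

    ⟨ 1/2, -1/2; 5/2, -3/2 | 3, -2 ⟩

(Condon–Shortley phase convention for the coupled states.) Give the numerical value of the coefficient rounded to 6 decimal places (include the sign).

+0.912871  (= +√(5/6))

j₁+j₂−J=0  J+j₁−j₂=1  J−j₁+j₂=5  j₁+j₂+J+1=7
(j₁±m₁, j₂±m₂, J±M) = (0,1,1,4,1,5)
P² = 480
sum k=0..0:
  [0] +1/24 = 1/24
S = 1/24
C² = P²·S² = 5/6 ; C = +0.912871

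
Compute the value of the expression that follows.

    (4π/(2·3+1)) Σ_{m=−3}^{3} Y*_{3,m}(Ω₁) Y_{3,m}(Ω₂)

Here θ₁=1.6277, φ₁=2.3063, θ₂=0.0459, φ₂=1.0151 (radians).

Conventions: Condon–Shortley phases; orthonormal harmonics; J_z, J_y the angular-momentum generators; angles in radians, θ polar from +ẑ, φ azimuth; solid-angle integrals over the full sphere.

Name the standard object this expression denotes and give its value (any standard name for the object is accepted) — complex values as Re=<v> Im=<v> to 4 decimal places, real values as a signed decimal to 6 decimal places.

Legendre polynomial (addition theorem), +0.066041

This sum is the spherical-harmonic addition theorem: it equals the Legendre polynomial P_l(cos γ) of the angle γ between the two directions.
Addition theorem: P_3(cos γ) = (4π/7) Σ_m Y*_{lm}(Ω₁) Y_{lm}(Ω₂), m = −3…3:
  m=-3: (0.334091, 0.246527) × (-0.000040, -0.000004) = (-0.000012, -0.000011)  (running Σ = (-0.000012, -0.000011))
  m=-2: (0.005772, 0.057647) × (-0.000953, -0.001927) = (0.000106, -0.000066)  (running Σ = (0.000093, -0.000077))
  m=-1: (0.212989, -0.235379) × (0.031208, -0.050258) = (-0.005182, -0.018050)  (running Σ = (-0.005089, -0.018127))
  m=0: (0.063328, -0.000000) × (0.741642, 0.000000) = (0.046967, 0.000000)  (running Σ = (0.041877, -0.018127))
  m=1: (-0.212989, -0.235379) × (-0.031208, -0.050258) = (-0.005182, 0.018050)  (running Σ = (0.036695, -0.000077))
  m=2: (0.005772, -0.057647) × (-0.000953, 0.001927) = (0.000106, 0.000066)  (running Σ = (0.036800, -0.000011))
  m=3: (-0.334091, 0.246527) × (0.000040, -0.000004) = (-0.000012, 0.000011)  (running Σ = (0.036788, -0.000000))
Total Σ_m = (0.036788, -0.000000). Multiply by 1.795196: (0.066041, -0.000000). P_3(cos γ) = 0.066041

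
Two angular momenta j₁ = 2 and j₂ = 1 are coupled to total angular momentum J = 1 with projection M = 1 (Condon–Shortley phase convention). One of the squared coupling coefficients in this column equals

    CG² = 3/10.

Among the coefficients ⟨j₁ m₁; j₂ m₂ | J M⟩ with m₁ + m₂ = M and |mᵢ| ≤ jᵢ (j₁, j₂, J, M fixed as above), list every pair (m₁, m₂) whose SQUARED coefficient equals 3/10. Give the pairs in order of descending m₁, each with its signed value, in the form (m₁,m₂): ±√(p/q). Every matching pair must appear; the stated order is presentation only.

(1,0): −√(3/10)

Admissible pairs with m₁+m₂ = M = 1: (0,1), (1,0), (2,-1)
  (m₁,m₂)=(2,-1): CG² = 3/5, CG = +√(3/5)
  (m₁,m₂)=(1,0): CG² = 3/10, CG = −√(3/10)   ← matches the target
  (m₁,m₂)=(0,1): CG² = 1/10, CG = +√(1/10)
Pairs with CG² = 3/10: (1,0): −√(3/10)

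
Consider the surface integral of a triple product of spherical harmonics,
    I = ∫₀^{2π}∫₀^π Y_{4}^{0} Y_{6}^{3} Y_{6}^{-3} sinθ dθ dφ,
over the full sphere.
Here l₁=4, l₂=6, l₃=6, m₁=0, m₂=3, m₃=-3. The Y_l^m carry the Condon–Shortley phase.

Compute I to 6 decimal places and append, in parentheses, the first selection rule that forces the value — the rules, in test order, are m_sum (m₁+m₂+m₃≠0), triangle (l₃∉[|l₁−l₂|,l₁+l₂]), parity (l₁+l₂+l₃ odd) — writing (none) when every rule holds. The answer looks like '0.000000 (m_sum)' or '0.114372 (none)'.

Checks pass: Σm=0; 16 even; l₃=6∈[2,10].
(2·4+1)(2·6+1)(2·6+1) = 1521
Δ: 4! 4! 8! / 17! → 1/15315300
sum: t=0:+1/829440 t=1:−1/25920 t=2:+1/9216 t=3:−1/25920 t=4:+1/829440 = 7/207360
3j²(4 6 6; 0 0 0) = Δ·Π!·Σ² = 28/2431  (sign +1)
sum: t=1:−1/1451520 t=2:+1/80640 t=3:−1/51840 t=4:+1/414720 = -1/193536
3j²(4 6 6; 0 3 -3) = Δ·Π!·Σ² = 81/17017  (sign +1)
combine: 4πI² = 1521·28/2431·81/17017 = 2916/34969
take √, sign +1: I = 0.08146053
No selection rule forces the value: the integral is nonzero (none).

0.081461 (none)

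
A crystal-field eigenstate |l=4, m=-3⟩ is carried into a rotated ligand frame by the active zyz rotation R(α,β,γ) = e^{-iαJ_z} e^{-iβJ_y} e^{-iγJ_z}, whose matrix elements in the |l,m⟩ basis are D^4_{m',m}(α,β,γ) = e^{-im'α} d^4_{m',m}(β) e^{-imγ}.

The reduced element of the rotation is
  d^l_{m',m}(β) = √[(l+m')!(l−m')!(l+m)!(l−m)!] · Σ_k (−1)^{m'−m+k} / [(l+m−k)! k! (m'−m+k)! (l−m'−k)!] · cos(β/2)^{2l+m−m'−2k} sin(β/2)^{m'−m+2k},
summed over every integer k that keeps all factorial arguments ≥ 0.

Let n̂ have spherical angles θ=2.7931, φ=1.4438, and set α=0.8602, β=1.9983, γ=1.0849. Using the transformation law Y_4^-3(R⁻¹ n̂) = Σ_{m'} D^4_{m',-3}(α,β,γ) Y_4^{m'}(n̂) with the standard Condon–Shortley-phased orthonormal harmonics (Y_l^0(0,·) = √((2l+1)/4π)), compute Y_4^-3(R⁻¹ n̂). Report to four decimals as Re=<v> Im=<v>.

Need the full column D^4_{m',-3} for m'=−4..4 at α=0.8602, β=1.9983, γ=1.0849.
cos(β/2)=0.541017, sin(β/2)=0.841011
d^4_{-4,-3}: single k=1 term ⇒ +0.032272;  D = +0.029567+0.012932i
d^4_{-3,-3}: k∈[0..1] ⇒ +0.007340 -0.124156 = -0.116816;  D = -0.105294+0.050589i
d^4_{-2,-3}: k∈[0..1] ⇒ -0.042692 +0.309490 = +0.266798;  D = +0.069287-0.257644i
d^4_{-1,-3}: k∈[0..1] ⇒ +0.140780 -0.566985 = -0.426205;  D = +0.239769+0.352365i
d^4_{0,-3}: k∈[0..1] ⇒ -0.326231 +0.788328 = +0.462097;  D = -0.459144-0.052155i
d^4_{1,-3}: k∈[0..1] ⇒ +0.566985 -0.822061 = -0.255076;  D = +0.187141-0.173326i
d^4_{2,-3}: k∈[0..1] ⇒ -0.747874 +0.602405 = -0.145469;  D = -0.005308-0.145372i
d^4_{3,-3}: k∈[0..1] ⇒ +0.724990 -0.250274 = +0.474716;  D = +0.370881+0.296315i
d^4_{4,-3}: single k=0 term ⇒ -0.455375;  D = -0.447512+0.084257i
Y_4^{m'}(θ=2.7931,φ=1.4438) and Σ D·Y over m':
  (+0.0296+0.0129i)·(+0.0053+0.0029i)  (-0.1053+0.0506i)·(+0.0174-0.0435i)  (+0.0693-0.2576i)·(-0.1957-0.0508i)  (+0.2398+0.3524i)·(-0.0612+0.4795i)  (-0.4591-0.0522i)·(+0.4032+0.0000i)  (+0.1871-0.1733i)·(+0.0612+0.4795i)  (-0.0053-0.1454i)·(-0.1957+0.0508i)  (+0.3709+0.2963i)·(-0.0174-0.0435i)  (-0.4475+0.0843i)·(+0.0053-0.0029i)
Y_4^-3(R⁻¹ n̂) = -0.287629+0.212665i

Re=-0.2876 Im=0.2127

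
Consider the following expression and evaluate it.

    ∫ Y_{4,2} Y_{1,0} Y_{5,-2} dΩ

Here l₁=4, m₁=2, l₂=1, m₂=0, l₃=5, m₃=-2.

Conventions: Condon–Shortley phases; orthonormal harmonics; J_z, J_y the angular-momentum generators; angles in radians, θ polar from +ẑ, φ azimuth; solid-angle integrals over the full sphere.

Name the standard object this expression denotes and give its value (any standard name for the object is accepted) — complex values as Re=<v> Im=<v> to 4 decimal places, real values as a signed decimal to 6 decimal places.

This is a Gaunt coefficient — the integral of a triple product of spherical harmonics over the sphere.
Rules hold: Σm=0, L=10 even, 3≤5≤5.
N = 9·3·11 = 297
Δ = 0!·8!·2!/11! = 1/495
Racah Σ t=0..0: t=0:+1/576 = 1/576
⇒ 3j(4 1 5; 0 0 0)² = 5/99, sgn -1
Racah Σ t=0..0: t=0:+1/1440 = 1/1440
⇒ 3j(4 1 5; 2 0 -2)² = 7/165, sgn -1
4πI² = N·(3j₀)²·(3jₘ)² = 7/11
I = +1·√(0.636364/4π) = 0.22503380

Gaunt coefficient, +0.225034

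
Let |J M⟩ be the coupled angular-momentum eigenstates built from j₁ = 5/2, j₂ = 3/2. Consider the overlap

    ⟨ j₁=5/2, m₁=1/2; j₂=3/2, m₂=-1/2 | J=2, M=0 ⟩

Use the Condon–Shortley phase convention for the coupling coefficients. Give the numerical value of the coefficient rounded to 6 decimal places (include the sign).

triangle: 2!*3!*1!/7! = 12/5040
(j±m)!: 3!*2!*1!*2!*2!*2! = 96
prefactor² = (2J+1)*Δ*N² = 8/7
  k=0: +1/(0!*2!*2!*1!*1!*0!) = 1/4
  k=1: −1/(1!*1!*1!*0!*2!*1!) = -1/2
Σ = -1/4  ⇒  CG² = 8/7*(-1/4)² = 1/14
CG = −√(1/14) = -0.267261

-0.267261  (= −√(1/14))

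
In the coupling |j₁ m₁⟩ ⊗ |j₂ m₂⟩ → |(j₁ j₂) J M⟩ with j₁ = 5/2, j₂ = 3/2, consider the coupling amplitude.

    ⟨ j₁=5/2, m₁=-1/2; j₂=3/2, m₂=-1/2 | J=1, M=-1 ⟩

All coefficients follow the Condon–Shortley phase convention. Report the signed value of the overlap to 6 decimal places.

-0.387298

triangle: 3!×2!×0!/6! = 12/720
(j±m)!: 2!×3!×1!×2!×0!×2! = 48
prefactor² = (2J+1)×Δ×N² = 12/5
  k=1: −1/(1!×2!×2!×0!×0!×0!) = -1/4
Σ = -1/4  ⇒  CG² = 12/5×(-1/4)² = 3/20
CG = −√(3/20) = -0.387298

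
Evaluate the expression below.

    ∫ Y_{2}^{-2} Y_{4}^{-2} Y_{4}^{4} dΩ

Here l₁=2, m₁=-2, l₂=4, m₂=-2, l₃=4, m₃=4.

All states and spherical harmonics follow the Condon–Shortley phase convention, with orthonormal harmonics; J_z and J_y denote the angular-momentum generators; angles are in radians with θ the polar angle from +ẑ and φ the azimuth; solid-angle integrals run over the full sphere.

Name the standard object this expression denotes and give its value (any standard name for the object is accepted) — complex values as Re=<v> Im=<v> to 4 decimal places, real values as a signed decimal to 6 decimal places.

This is a Gaunt coefficient — the integral of a triple product of spherical harmonics over the sphere.
m-sum 0 ✓  L=10 even ✓  2≤4≤6 ✓
Π(2lᵢ+1) = 5×9×9 = 405
triangle coeff Δ(2,4,4) = 1/13860
Σ_t [0,2]: t=0:+1/192 t=1:−1/36 t=2:+1/192 = -5/288
(3j)²=20/693 [(2 4 4; 0 0 0)], sign=-1
Σ_t [2,2]: t=2:+1/2880 = 1/2880
(3j)²=2/165 [(2 4 4; -2 -2 4)], sign=+1
⇒ 4πI² = 120/847
I = (-1)√(120/847/(4π)) = -0.10618031

Gaunt coefficient, -0.106180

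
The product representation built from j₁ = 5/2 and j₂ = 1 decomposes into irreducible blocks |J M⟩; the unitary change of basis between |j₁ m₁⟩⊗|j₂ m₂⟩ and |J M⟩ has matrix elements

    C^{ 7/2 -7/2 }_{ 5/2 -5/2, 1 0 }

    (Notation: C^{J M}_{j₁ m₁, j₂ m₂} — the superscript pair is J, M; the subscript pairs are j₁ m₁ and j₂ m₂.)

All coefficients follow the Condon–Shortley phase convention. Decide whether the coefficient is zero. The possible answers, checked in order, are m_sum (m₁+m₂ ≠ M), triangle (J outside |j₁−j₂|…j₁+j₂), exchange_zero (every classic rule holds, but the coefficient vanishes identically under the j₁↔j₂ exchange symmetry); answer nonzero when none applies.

m-sum: m₁+m₂ = -5/2+0 = -5/2, M = -7/2  ✗ ⇒ coefficient is 0

m_sum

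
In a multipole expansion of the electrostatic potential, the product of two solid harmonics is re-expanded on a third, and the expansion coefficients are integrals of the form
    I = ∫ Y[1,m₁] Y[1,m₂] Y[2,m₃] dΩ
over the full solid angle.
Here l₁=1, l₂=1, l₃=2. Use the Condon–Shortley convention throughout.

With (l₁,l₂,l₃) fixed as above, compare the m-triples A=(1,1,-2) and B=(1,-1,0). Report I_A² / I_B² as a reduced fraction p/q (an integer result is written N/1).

l's match ⇒ only the (l;m) 3-j factors differ between A and B.
A: triangle coeff Δ(1,1,2) = 1/30; Σ_t [0,0]: t=0:+1/4 = 1/4; (3j)²=1/5 [(1 1 2; 1 1 -2)], sign=+1
B: triangle coeff Δ(1,1,2) = 1/30; Σ_t [0,0]: t=0:+1/4 = 1/4; (3j)²=1/30 [(1 1 2; 1 -1 0)], sign=+1
I_A²/I_B² = (1/5)/(1/30) = 6/1

6/1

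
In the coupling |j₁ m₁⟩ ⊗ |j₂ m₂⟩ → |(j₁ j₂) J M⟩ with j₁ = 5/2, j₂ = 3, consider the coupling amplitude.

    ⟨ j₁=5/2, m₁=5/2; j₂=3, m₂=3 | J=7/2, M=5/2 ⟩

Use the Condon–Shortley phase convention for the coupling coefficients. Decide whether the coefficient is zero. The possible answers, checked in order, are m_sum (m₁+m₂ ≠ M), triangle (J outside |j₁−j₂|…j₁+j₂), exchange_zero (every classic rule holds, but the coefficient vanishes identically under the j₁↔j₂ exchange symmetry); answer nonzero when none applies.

m-sum: m₁+m₂ = 5/2+3 = 11/2, M = 5/2  ✗ ⇒ coefficient is 0

m_sum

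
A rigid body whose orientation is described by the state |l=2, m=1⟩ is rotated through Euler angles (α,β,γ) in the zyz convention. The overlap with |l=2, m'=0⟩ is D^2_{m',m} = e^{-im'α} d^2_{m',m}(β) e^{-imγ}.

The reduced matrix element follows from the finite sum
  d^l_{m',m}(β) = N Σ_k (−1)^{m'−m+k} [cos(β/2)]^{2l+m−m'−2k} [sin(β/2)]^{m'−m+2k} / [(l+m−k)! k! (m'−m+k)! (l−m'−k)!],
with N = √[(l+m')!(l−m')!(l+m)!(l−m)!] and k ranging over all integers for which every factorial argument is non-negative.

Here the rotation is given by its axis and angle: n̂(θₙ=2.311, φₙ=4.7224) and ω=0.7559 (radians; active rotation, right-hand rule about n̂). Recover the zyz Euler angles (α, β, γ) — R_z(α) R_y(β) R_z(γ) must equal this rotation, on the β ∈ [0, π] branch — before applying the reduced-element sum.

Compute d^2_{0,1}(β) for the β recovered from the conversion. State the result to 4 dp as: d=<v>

Axis–angle → zyz. n̂ = (sinθₙcosφₙ, sinθₙsinφₙ, cosθₙ) = (+0.007391, -0.738294, -0.674438), ω = 0.7559.
R = I cosω + sinω [n̂]ₓ + (1−cosω) n̂n̂ᵀ gives
  R = [+0.727669, +0.461141, -0.507786; -0.464113, +0.876104, +0.130540; +0.505071, +0.140680, +0.851535]
β = atan2(√(R₁₃²+R₂₃²), R₃₃) = 0.551889; α = atan2(R₂₃, R₁₃) mod 2π = 2.889965; γ = atan2(R₃₂, −R₃₁) mod 2π = 2.869943
d^2_{0,1}(β=0.5519) via the finite sum:
Half-angle: c=0.962168, s=0.272456. N=√(2·2·6·1)=4.898979
k∈{1,2} keeps every argument non-negative
  k=1: (−1)^0·4.8990/(2)·0.9622^3·0.2725^1 = +0.594463
  k=2: (−1)^1·4.8990/(2)·0.9622^1·0.2725^3 = -0.047667
d^2_{0,1}(0.5519) = +0.594463 -0.047667 = +0.546797

d=0.5468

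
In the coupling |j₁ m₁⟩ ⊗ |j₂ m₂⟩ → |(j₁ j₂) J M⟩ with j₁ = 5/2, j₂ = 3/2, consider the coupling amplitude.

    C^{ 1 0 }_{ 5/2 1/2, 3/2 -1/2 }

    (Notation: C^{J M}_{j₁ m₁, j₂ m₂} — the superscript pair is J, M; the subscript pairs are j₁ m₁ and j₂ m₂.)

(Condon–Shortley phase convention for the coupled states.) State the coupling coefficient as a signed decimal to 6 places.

-0.547723  (= −√(3/10))

j₁+j₂−J=3  J+j₁−j₂=2  J−j₁+j₂=0  j₁+j₂+J+1=6
(j₁±m₁, j₂±m₂, J±M) = (3,2,1,2,1,1)
P² = 6/5
sum k=1..1:
  [1] −1/2 = -1/2
S = -1/2
C² = P²·S² = 3/10 ; C = -0.547723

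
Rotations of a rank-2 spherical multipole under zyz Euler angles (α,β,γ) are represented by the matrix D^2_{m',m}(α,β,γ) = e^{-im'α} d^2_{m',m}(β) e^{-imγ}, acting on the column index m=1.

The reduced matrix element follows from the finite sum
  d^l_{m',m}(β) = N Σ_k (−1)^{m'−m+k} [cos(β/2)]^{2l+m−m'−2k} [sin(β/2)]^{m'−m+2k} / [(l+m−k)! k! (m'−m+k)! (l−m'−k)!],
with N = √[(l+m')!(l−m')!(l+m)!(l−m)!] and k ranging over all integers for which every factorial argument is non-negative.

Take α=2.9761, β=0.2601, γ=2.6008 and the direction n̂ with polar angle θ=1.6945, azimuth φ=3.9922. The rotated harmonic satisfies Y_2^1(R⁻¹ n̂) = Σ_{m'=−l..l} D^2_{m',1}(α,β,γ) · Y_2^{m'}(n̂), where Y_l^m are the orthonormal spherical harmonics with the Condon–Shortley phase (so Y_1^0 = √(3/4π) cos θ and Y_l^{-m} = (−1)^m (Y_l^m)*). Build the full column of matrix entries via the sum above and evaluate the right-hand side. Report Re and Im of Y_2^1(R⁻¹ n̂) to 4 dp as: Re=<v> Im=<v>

Need the full column D^2_{m',1} for m'=−2..2 at α=2.9761, β=0.2601, γ=2.6008.
cos(β/2)=0.991555, sin(β/2)=0.129684
d^2_{-2,1}: single k=3 term ⇒ +0.004325;  D = -0.004230-0.000901i
d^2_{-1,1}: k∈[2..3] ⇒ +0.049605 -0.000283 = +0.049322;  D = +0.045889+0.018079i
d^2_{0,1}: k∈[1..2] ⇒ +0.309679 -0.005297 = +0.304382;  D = -0.260947-0.156701i
d^2_{1,1}: k∈[0..1] ⇒ +0.966647 -0.049605 = +0.917042;  D = +0.697665+0.595171i
d^2_{2,1}: single k=0 term ⇒ -0.252852;  D = +0.162702+0.193552i
Y_2^{m'}(θ=1.6945,φ=3.9922) and Σ D·Y over m':
  (-0.0042-0.0009i)·(-0.0495-0.3772i)  (+0.0459+0.0181i)·(+0.0624-0.0711i)  (-0.2609-0.1567i)·(-0.3010+0.0000i)  (+0.6977+0.5952i)·(-0.0624-0.0711i)  (+0.1627+0.1936i)·(-0.0495+0.3772i)
Y_2^1(R⁻¹ n̂) = +0.000304+0.011721i

Re=0.0003 Im=0.0117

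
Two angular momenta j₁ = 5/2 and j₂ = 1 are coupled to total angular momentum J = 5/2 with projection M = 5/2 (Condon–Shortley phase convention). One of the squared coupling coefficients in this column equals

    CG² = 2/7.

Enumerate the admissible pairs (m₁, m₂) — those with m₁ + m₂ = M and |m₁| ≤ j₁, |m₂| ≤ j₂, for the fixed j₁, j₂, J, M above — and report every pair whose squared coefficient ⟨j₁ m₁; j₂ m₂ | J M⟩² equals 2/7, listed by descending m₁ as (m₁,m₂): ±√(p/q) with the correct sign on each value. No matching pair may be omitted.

(3/2,1): −√(2/7)

Admissible pairs with m₁+m₂ = M = 5/2: (3/2,1), (5/2,0)
  (m₁,m₂)=(5/2,0): CG² = 5/7, CG = +√(5/7)
  (m₁,m₂)=(3/2,1): CG² = 2/7, CG = −√(2/7)   ← matches the target
Pairs with CG² = 2/7: (3/2,1): −√(2/7)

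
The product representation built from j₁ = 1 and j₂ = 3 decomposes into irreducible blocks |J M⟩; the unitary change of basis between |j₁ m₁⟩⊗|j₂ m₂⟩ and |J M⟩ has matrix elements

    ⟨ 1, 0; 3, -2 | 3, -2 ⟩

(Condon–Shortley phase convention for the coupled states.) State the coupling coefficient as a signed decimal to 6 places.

+√(1/3) ≈ +0.577350

j₁+j₂−J=1  J+j₁−j₂=1  J−j₁+j₂=5  j₁+j₂+J+1=8
(j₁±m₁, j₂±m₂, J±M) = (1,1,1,5,1,5)
P² = 300
sum k=0..1:
  [0] +1/24 = 1/24
  [1] −1/120 = -1/120
S = 1/30
C² = P²·S² = 1/3 ; C = +0.577350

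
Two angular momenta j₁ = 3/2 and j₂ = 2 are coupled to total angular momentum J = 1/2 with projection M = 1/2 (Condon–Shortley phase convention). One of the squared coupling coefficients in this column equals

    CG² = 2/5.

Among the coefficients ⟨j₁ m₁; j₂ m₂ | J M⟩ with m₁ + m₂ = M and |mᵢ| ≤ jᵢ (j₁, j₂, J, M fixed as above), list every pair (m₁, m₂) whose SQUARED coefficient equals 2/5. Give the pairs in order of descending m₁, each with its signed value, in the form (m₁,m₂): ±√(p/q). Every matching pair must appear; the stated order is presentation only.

(-3/2,2): −√(2/5)

Admissible pairs with m₁+m₂ = M = 1/2: (-3/2,2), (-1/2,1), (1/2,0), (3/2,-1)
  (m₁,m₂)=(3/2,-1): CG² = 1/10, CG = +√(1/10)
  (m₁,m₂)=(1/2,0): CG² = 1/5, CG = −√(1/5)
  (m₁,m₂)=(-1/2,1): CG² = 3/10, CG = +√(3/10)
  (m₁,m₂)=(-3/2,2): CG² = 2/5, CG = −√(2/5)   ← matches the target
Pairs with CG² = 2/5: (-3/2,2): −√(2/5)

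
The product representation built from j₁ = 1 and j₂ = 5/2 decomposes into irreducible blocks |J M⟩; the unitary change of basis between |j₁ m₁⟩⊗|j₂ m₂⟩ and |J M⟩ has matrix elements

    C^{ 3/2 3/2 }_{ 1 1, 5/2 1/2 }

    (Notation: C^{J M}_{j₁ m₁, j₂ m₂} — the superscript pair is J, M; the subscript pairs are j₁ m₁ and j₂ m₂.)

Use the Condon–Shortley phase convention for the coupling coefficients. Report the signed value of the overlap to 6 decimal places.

+0.258199

triangle: 2!×0!×3!/6! = 12/720
(j±m)!: 2!×0!×3!×2!×3!×0! = 144
prefactor² = (2J+1)×Δ×N² = 48/5
  k=0: +1/(0!×2!×0!×3!×0!×0!) = 1/12
Σ = 1/12  ⇒  CG² = 48/5×(1/12)² = 1/15
CG = +√(1/15) = +0.258199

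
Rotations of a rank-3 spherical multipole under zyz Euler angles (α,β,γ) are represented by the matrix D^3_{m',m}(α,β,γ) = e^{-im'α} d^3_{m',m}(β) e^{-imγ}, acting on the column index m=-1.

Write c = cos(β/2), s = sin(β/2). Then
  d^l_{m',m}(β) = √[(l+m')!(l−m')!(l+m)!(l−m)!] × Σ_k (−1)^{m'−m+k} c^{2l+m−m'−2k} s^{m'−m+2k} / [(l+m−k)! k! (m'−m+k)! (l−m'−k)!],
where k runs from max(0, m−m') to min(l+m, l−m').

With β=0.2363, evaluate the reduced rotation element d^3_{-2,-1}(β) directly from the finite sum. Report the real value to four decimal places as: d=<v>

d=0.3498

d^3_{-2,-1}(β=0.2363) via the finite sum:
Half-angle: c=0.993028, s=0.117875. N=√(1·120·2·24)=75.894664
The bounds max(0,m−m')=1 and min(l+m,l−m')=2 give 2 terms
  k=1: (−1)^0·75.8947/(24)·0.9930^5·0.1179^1 = +0.359941
  k=2: (−1)^1·75.8947/(12)·0.9930^3·0.1179^3 = -0.010143
d^3_{-2,-1}(0.2363) = +0.359941 -0.010143 = +0.349797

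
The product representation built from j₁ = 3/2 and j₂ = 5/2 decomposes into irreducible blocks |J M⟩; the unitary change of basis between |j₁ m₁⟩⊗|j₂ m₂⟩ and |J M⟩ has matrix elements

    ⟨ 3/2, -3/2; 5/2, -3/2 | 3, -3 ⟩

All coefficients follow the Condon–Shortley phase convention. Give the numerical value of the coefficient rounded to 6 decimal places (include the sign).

-0.612372

j₁+j₂−J=1  J+j₁−j₂=2  J−j₁+j₂=4  j₁+j₂+J+1=8
(j₁±m₁, j₂±m₂, J±M) = (0,3,1,4,0,6)
P² = 864
sum k=1..1:
  [1] −1/48 = -1/48
S = -1/48
C² = P²·S² = 3/8 ; C = -0.612372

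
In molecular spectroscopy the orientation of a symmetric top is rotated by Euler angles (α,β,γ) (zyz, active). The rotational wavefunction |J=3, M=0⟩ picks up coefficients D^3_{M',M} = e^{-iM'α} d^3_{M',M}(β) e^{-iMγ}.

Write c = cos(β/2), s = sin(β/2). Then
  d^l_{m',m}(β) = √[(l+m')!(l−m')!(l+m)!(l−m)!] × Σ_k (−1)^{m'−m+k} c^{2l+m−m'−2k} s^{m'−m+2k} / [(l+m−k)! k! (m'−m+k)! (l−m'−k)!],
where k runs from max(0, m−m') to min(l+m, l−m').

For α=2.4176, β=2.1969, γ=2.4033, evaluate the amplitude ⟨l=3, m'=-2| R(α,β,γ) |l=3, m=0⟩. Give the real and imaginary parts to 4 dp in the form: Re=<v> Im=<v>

Re=-0.0645 Im=0.5229

D^3_{-2,0}(2.4176,2.1969,2.4033) = e^{-i·-2·2.4176}·d^3_{-2,0}(2.1969)·e^{-i·0·2.4033}. Compute d first:
With c≡cos(β/2)=0.454977 and s≡sin(β/2)=0.890503, N=[1·120·6·6]^{1/2}=65.726707
Admissible k: 2..3 (factorial args all ≥0)
  k=2: (−1)^0·65.7267/(12)·0.4550^4·0.8905^2 = +0.186118
  k=3: (−1)^1·65.7267/(12)·0.4550^2·0.8905^4 = -0.712987
d^3_{-2,0}(2.1969) = +0.186118 -0.712987 = -0.526868
Phases: e^{-i·(-2)·2.4176}=+0.122503-0.992468i, e^{-i·(0)·2.4033}=+1.000000+0.000000i ⇒ D=-0.064543+0.522900i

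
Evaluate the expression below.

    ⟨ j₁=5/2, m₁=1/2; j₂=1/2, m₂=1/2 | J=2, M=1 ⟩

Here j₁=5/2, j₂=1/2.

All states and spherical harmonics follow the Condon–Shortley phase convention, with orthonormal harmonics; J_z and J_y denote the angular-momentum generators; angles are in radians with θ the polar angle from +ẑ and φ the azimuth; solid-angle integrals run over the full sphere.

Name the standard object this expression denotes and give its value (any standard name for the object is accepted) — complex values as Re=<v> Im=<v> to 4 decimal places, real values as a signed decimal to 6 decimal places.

Clebsch–Gordan coefficient, −√(1/3) ≈ -0.577350

This is a Clebsch–Gordan (vector-coupling) coefficient.
√[5·1!4!0!/6! · 3!2!1!0!3!1!] = √(12)
  +(−1)^1/∏(1,0,1,0,3,0)! = -1/6  (running -1/6)
⟨..|..⟩ = √(12)·(-1/6) = -0.577350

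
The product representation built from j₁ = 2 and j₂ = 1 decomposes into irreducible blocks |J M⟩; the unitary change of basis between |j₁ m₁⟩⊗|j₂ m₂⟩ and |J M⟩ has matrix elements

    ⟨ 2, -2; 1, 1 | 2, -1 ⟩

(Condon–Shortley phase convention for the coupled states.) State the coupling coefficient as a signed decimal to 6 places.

j₁+j₂−J=1  J+j₁−j₂=3  J−j₁+j₂=1  j₁+j₂+J+1=6
(j₁±m₁, j₂±m₂, J±M) = (0,4,2,0,1,3)
P² = 12
sum k=1..1:
  [1] −1/6 = -1/6
S = -1/6
C² = P²·S² = 1/3 ; C = -0.577350

-0.577350  (= −√(1/3))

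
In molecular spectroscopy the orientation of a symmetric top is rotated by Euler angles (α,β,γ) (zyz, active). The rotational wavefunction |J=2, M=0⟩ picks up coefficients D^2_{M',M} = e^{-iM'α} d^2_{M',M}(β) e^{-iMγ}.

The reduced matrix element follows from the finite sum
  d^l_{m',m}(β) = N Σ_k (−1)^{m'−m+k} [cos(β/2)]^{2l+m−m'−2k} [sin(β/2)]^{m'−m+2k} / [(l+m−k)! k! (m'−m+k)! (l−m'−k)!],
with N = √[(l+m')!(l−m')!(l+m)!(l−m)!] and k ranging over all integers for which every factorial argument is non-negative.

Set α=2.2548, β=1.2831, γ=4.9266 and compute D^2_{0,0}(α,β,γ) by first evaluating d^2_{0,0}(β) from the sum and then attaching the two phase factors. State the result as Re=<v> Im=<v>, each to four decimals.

Re=-0.3792 Im=0.0000

Split into d^2_{0,0}(β=1.2831) × two z-phases.
c=cos(1.283100/2)=0.801169, s=sin(1.283100/2)=0.598438; N=√[2·2·2·2]=4.000000
The bounds max(0,m−m')=0 and min(l+m,l−m')=2 give 3 terms
  k=0: (−1)^0·4.0000/(4)·0.8012^4·0.5984^0 = +0.412000
  k=1: (−1)^1·4.0000/(1)·0.8012^2·0.5984^2 = -0.919489
  k=2: (−1)^2·4.0000/(4)·0.8012^0·0.5984^4 = +0.128256
d^2_{0,0}(1.2831) = +0.412000 -0.919489 +0.128256 = -0.379234
Phases: e^{-i·(0)·2.2548}=+1.000000+0.000000i, e^{-i·(0)·4.9266}=+1.000000+0.000000i ⇒ D=-0.379234+0.000000i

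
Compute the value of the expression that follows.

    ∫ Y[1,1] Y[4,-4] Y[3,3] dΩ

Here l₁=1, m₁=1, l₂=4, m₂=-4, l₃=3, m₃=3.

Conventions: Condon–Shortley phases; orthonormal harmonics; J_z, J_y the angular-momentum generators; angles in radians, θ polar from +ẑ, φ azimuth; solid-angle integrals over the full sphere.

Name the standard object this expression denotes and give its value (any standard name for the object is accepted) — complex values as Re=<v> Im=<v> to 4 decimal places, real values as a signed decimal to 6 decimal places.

This is a Gaunt coefficient — the integral of a triple product of spherical harmonics over the sphere.
Checks pass: Σm=0; 8 even; l₃=3∈[3,5].
(2·1+1)(2·4+1)(2·3+1) = 189
Δ: 2! 0! 6! / 9! → 1/252
sum: t=1:−1/36 = -1/36
3j²(1 4 3; 0 0 0) = Δ·Π!·Σ² = 4/63  (sign +1)
sum: t=0:+1/1440 = 1/1440
3j²(1 4 3; 1 -4 3) = Δ·Π!·Σ² = 1/9  (sign +1)
combine: 4πI² = 189·4/63·1/9 = 4/3
take √, sign +1: I = 0.32573501

Gaunt coefficient, +0.325735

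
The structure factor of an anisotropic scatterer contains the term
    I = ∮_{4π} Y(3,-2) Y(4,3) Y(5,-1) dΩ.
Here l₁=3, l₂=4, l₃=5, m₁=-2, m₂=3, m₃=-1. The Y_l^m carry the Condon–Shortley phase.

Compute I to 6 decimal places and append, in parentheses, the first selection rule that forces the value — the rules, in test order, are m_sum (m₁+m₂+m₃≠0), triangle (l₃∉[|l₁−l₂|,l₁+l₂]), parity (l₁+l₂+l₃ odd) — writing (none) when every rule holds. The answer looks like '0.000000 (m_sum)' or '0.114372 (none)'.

Rules hold: Σm=0, L=12 even, 1≤5≤7.
N = 7·9·11 = 693
Δ = 2!·4!·6!/13! = 1/180180
Racah Σ t=0..2: t=0:+1/576 t=1:−1/144 t=2:+1/576 = -1/288
⇒ 3j(3 4 5; 0 0 0)² = 20/1001, sgn +1
Racah Σ t=1..2: t=1:−1/17280 t=2:+1/1440 = 11/17280
⇒ 3j(3 4 5; -2 3 -1)² = 11/468, sgn +1
4πI² = N·(3j₀)²·(3jₘ)² = 55/169
I = +1·√(0.325444/4π) = 0.16092854
No selection rule forces the value: the integral is nonzero (none).

0.160929 (none)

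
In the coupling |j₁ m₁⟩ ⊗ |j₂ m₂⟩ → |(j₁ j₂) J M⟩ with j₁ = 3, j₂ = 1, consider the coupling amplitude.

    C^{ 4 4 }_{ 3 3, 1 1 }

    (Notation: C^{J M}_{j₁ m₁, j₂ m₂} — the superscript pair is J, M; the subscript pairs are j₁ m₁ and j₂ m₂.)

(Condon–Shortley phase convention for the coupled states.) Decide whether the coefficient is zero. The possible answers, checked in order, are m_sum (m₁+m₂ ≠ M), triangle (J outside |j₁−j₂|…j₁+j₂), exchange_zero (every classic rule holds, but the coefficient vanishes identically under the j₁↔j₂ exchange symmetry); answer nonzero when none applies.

m-sum: m₁+m₂ = 3+1 = 4, M = 4  ✓
triangle: |j₁−j₂| = 2 ≤ J = 4 ≤ j₁+j₂ = 4  ✓
exchange: j₁≠j₂ or m₁≠m₂ — the exchange symmetry imposes no constraint here
value check: CG = +1 = +1.000000 ≠ 0

nonzero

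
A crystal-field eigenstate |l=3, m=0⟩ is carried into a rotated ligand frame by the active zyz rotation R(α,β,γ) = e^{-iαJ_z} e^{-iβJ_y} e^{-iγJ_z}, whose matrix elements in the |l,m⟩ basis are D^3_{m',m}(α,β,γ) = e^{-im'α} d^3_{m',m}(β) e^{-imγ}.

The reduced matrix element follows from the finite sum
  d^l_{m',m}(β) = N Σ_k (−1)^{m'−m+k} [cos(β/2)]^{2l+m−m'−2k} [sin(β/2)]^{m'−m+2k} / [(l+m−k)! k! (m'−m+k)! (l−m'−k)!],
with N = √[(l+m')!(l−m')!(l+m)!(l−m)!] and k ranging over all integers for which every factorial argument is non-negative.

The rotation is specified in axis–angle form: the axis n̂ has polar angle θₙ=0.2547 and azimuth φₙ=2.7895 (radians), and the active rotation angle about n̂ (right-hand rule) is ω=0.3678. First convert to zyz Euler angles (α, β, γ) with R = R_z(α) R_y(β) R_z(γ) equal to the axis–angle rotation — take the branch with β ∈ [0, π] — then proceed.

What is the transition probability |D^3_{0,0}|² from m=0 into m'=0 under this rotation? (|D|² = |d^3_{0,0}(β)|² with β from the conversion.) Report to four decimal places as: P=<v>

Axis–angle → zyz. n̂ = (sinθₙcosφₙ, sinθₙsinφₙ, cosθₙ) = (-0.236498, +0.086890, +0.967739), ω = 0.3678.
R = I cosω + sinω [n̂]ₓ + (1−cosω) n̂n̂ᵀ gives
  R = [+0.936861, -0.349338, +0.015936; +0.346589, +0.933626, +0.090660; -0.046549, -0.079413, +0.995754]
β = atan2(√(R₁₃²+R₂₃²), R₃₃) = 0.092180; α = atan2(R₂₃, R₁₃) mod 2π = 1.396798; γ = atan2(R₃₂, −R₃₁) mod 2π = 5.242575
Split into d^3_{0,0}(β=0.0922) × two z-phases.
With c≡cos(β/2)=0.998938 and s≡sin(β/2)=0.046074, N=[6·6·6·6]^{1/2}=36.000000
k∈{0,1,2,3} keeps every argument non-negative
  k=0: (−1)^0·36.0000/(36)·0.9989^6·0.0461^0 = +0.993645
  k=1: (−1)^1·36.0000/(4)·0.9989^4·0.0461^2 = -0.019024
  k=2: (−1)^2·36.0000/(4)·0.9989^2·0.0461^4 = +0.000040
  k=3: (−1)^3·36.0000/(36)·0.9989^0·0.0461^6 = -0.000000
d^3_{0,0}(0.0922) = +0.993645 -0.019024 +0.000040 -0.000000 = +0.974661
|D^3_{0,0}|² = |d^3_{0,0}(β)|² = (+0.974661)² = 0.949965 (the z-rotation phases have unit modulus)

P=0.9500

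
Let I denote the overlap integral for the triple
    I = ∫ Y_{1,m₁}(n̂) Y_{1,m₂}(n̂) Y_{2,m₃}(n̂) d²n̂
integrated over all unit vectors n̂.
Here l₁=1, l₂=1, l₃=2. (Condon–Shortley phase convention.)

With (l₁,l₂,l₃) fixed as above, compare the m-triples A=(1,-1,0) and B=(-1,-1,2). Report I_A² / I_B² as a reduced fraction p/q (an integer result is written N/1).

1/6

Shared (l₁,l₂,l₃)=(1,1,2): N and (l;000)² cancel in I_A²/I_B².
A: Δ = 0!·2!·2!/5! = 1/30; Racah Σ t=0..0: t=0:+1/4 = 1/4; ⇒ 3j(1 1 2; 1 -1 0)² = 1/30, sgn +1
B: Δ = 0!·2!·2!/5! = 1/30; Racah Σ t=0..0: t=0:+1/4 = 1/4; ⇒ 3j(1 1 2; -1 -1 2)² = 1/5, sgn +1
I_A²/I_B² = (1/30)/(1/5) = 1/6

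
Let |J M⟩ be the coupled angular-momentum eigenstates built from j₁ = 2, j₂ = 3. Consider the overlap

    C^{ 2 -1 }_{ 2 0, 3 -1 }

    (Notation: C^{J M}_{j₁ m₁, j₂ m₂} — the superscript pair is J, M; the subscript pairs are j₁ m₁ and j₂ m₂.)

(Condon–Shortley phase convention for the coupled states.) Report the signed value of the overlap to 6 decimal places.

√[5·3!1!3!/8! · 2!2!2!4!1!3!] = √(36/7)
  +(−1)^1/∏(1,2,1,1,0,2)! = -1/4  (running -1/4)
  +(−1)^2/∏(2,1,0,0,1,3)! = 1/12  (running -1/6)
⟨..|..⟩ = √(36/7)·(-1/6) = -0.377964

−√(1/7) ≈ -0.377964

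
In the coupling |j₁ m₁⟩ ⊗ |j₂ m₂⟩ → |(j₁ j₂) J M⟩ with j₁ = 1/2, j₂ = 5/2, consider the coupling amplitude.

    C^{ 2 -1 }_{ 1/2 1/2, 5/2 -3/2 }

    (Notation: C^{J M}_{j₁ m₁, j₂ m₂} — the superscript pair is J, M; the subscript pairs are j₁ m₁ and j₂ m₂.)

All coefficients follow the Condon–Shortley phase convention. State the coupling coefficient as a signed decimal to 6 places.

√[5·1!0!4!/6! · 1!0!1!4!1!3!] = √(24)
  +(−1)^0/∏(0,1,0,1,0,3)! = 1/6  (running 1/6)
⟨..|..⟩ = √(24)·(1/6) = +0.816497

+√(2/3) = +0.816497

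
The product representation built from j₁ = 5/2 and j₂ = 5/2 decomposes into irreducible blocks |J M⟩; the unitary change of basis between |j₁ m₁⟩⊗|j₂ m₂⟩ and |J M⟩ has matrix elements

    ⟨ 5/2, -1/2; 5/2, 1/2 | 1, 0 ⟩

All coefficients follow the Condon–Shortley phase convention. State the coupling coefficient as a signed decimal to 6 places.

triangle: 4!*1!*1!/7! = 24/5040
(j±m)!: 2!*3!*3!*2!*1!*1! = 144
prefactor² = (2J+1)*Δ*N² = 72/35
  k=2: +1/(2!*2!*1!*1!*0!*0!) = 1/4
  k=3: −1/(3!*1!*0!*0!*1!*1!) = -1/6
Σ = 1/12  ⇒  CG² = 72/35*(1/12)² = 1/70
CG = +√(1/70) = +0.119523

+√(1/70) ≈ +0.119523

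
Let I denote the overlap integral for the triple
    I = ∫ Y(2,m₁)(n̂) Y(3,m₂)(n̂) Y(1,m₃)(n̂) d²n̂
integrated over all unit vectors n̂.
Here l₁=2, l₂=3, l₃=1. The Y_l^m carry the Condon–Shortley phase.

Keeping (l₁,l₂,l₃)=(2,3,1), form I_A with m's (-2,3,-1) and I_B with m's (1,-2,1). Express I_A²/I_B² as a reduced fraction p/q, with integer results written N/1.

3/2

l's match ⇒ only the (l;m) 3-j factors differ between A and B.
A: triangle coeff Δ(2,3,1) = 1/105; Σ_t [4,4]: t=4:+1/48 = 1/48; (3j)²=1/7 [(2 3 1; -2 3 -1)], sign=+1
B: triangle coeff Δ(2,3,1) = 1/105; Σ_t [1,1]: t=1:−1/12 = -1/12; (3j)²=2/21 [(2 3 1; 1 -2 1)], sign=-1
I_A²/I_B² = (1/7)/(2/21) = 3/2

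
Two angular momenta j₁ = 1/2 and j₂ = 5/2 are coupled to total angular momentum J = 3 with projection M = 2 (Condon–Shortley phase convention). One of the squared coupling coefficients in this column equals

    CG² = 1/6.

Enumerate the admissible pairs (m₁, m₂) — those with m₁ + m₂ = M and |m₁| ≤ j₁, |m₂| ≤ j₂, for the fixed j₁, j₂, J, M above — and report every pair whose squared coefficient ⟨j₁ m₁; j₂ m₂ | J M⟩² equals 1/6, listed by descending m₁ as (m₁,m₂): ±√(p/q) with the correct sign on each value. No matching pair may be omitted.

Admissible pairs with m₁+m₂ = M = 2: (-1/2,5/2), (1/2,3/2)
  (m₁,m₂)=(1/2,3/2): CG² = 5/6, CG = +√(5/6)
  (m₁,m₂)=(-1/2,5/2): CG² = 1/6, CG = +√(1/6)   ← matches the target
Pairs with CG² = 1/6: (-1/2,5/2): +√(1/6)

(-1/2,5/2): +√(1/6)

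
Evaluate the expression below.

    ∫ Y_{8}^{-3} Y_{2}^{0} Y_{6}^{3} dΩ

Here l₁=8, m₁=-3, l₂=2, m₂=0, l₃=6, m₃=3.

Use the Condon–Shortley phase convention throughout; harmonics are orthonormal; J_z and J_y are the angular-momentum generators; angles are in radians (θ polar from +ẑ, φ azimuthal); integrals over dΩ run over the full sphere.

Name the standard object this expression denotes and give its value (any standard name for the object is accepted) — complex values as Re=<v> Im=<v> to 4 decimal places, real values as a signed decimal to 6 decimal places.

Gaunt coefficient, -0.199019

This is a Gaunt coefficient — the integral of a triple product of spherical harmonics over the sphere.
Checks pass: Σm=0; 16 even; l₃=6∈[6,10].
(2·8+1)(2·2+1)(2·6+1) = 1105
Δ: 4! 12! 0! / 17! → 1/30940
sum: t=2:+1/2073600 = 1/2073600
3j²(8 2 6; 0 0 0) = Δ·Π!·Σ² = 28/1105  (sign +1)
sum: t=2:+1/8709120 = 1/8709120
3j²(8 2 6; -3 0 3) = Δ·Π!·Σ² = 55/3094  (sign -1)
combine: 4πI² = 1105·28/1105·55/3094 = 110/221
take √, sign -1: I = -0.19901934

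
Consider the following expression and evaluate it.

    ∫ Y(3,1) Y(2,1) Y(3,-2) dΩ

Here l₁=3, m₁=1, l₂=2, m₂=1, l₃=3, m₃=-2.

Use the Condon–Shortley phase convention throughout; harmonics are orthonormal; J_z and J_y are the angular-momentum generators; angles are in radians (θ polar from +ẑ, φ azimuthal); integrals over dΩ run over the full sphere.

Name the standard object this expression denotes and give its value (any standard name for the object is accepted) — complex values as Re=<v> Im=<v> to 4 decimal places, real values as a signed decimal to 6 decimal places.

Gaunt coefficient, +0.162868

This is a Gaunt coefficient — the integral of a triple product of spherical harmonics over the sphere.
Checks pass: Σm=0; 8 even; l₃=3∈[1,5].
(2·3+1)(2·2+1)(2·3+1) = 245
Δ: 2! 4! 2! / 9! → 1/3780
sum: t=0:+1/24 t=1:−1/4 t=2:+1/24 = -1/6
3j²(3 2 3; 0 0 0) = Δ·Π!·Σ² = 4/105  (sign +1)
sum: t=1:−1/12 t=2:+1/48 = -1/16
3j²(3 2 3; 1 1 -2) = Δ·Π!·Σ² = 1/28  (sign +1)
combine: 4πI² = 245·4/105·1/28 = 1/3
take √, sign +1: I = 0.16286750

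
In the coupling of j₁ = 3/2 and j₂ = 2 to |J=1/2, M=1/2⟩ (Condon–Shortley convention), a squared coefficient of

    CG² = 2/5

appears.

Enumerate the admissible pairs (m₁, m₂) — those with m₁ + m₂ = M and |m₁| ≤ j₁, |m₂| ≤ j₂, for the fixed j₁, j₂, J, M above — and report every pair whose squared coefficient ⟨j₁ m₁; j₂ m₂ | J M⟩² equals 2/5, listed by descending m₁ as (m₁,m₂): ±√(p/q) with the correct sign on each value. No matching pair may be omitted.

(-3/2,2): −√(2/5)

Admissible pairs with m₁+m₂ = M = 1/2: (-3/2,2), (-1/2,1), (1/2,0), (3/2,-1)
  (m₁,m₂)=(3/2,-1): CG² = 1/10, CG = +√(1/10)
  (m₁,m₂)=(1/2,0): CG² = 1/5, CG = −√(1/5)
  (m₁,m₂)=(-1/2,1): CG² = 3/10, CG = +√(3/10)
  (m₁,m₂)=(-3/2,2): CG² = 2/5, CG = −√(2/5)   ← matches the target
Pairs with CG² = 2/5: (-3/2,2): −√(2/5)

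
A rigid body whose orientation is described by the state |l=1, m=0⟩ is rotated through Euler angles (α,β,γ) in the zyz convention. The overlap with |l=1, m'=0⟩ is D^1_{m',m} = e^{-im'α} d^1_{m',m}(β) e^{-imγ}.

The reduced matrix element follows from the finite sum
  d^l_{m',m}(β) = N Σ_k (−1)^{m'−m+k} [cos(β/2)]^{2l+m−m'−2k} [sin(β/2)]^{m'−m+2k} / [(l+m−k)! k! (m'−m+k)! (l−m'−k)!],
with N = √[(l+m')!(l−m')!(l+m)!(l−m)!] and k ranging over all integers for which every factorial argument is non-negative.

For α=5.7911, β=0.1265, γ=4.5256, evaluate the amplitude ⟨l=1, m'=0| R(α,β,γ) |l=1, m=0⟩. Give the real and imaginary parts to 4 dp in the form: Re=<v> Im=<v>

Re=0.9920 Im=0.0000

D^1_{0,0}(5.7911,0.1265,4.5256) = e^{-i·0·5.7911}·d^1_{0,0}(0.1265)·e^{-i·0·4.5256}. Compute d first:
With c≡cos(β/2)=0.998000 and s≡sin(β/2)=0.063208, N=[1·1·1·1]^{1/2}=1.000000
Admissible k: 0..1 (factorial args all ≥0)
  k=0: (−1)^0·1.0000/(1)·0.9980^2·0.0632^0 = +0.996005
  k=1: (−1)^1·1.0000/(1)·0.9980^0·0.0632^2 = -0.003995
d^1_{0,0}(0.1265) = +0.996005 -0.003995 = +0.992010
D = (+1.000000+0.000000i)·(+0.992010)·(+1.000000+0.000000i) = +0.992010+0.000000i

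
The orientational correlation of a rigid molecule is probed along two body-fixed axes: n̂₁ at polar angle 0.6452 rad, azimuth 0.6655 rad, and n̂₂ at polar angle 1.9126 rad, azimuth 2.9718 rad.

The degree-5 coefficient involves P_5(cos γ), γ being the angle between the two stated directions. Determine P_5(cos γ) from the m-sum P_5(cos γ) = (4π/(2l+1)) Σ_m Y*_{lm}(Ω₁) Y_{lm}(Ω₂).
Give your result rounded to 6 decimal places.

0.265997

Term-by-term m-sum for l=5 (normalisation 4π/11 = 1.142397):
  term(m=-5) = (0.006422, 0.010813)   from Y*(Ω₁)=(-0.035872, -0.006747), Y(Ω₂)=(-0.227662, -0.258614)
  term(m=-4) = (0.058266, 0.011786)   from Y*(Ω₁)=(-0.136058, 0.070763), Y(Ω₂)=(-0.301609, -0.243486)
  term(m=-3) = (0.000927, -0.000684)   from Y*(Ω₁)=(-0.147428, 0.325139), Y(Ω₂)=(-0.002817, -0.001573)
  term(m=-2) = (-0.014923, 0.149052)   from Y*(Ω₁)=(0.106428, 0.435287), Y(Ω₂)=(0.315197, 0.111350)
  term(m=-1) = (0.007450, 0.008233)   from Y*(Ω₁)=(0.094029, 0.073809), Y(Ω₂)=(0.091553, 0.015696)
  term(m=+0) = (0.116558, 0.000000)   from Y*(Ω₁)=(-0.374922, -0.000000), Y(Ω₂)=(-0.310885, 0.000000)
  term(m=+1) = (0.007450, -0.008233)   from Y*(Ω₁)=(-0.094029, 0.073809), Y(Ω₂)=(-0.091553, 0.015696)
  term(m=+2) = (-0.014923, -0.149052)   from Y*(Ω₁)=(0.106428, -0.435287), Y(Ω₂)=(0.315197, -0.111350)
  term(m=+3) = (0.000927, 0.000684)   from Y*(Ω₁)=(0.147428, 0.325139), Y(Ω₂)=(0.002817, -0.001573)
  term(m=+4) = (0.058266, -0.011786)   from Y*(Ω₁)=(-0.136058, -0.070763), Y(Ω₂)=(-0.301609, 0.243486)
  term(m=+5) = (0.006422, -0.010813)   from Y*(Ω₁)=(0.035872, -0.006747), Y(Ω₂)=(0.227662, -0.258614)
Σ over m = (0.232841, 0.000000); ×(4π/11) → (0.265997, 0.000000). Real part: 0.265997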